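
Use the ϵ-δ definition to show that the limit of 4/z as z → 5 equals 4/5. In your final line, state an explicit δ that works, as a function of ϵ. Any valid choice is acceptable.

δ = min(5/2, (25/8)ϵ)

Suppose ϵ > 0. We seek δ > 0 such that 0 < |z − 5| < δ implies |4/z − (4/5)| < ϵ.
|4/z − (4/5)| = 4·|5 − z|/(5·|z|) = 4|z − 5|/(5|z|).
Restrict δ ≤ 5/2. Then |z − 5| < 5/2 gives |z| > 5/2, so 5|z| > 25/2.
Then |4/z − (4/5)| < 4|z − 5|/(25/2), which is < ϵ when |z − 5| < (25/8)ϵ.
Take δ = min(5/2, (25/8)ϵ). Then 0 < |z − 5| < δ gives both |z − 5| < 5/2 and |z − 5| < (25/8)ϵ, so |4/z − (4/5)| < ϵ.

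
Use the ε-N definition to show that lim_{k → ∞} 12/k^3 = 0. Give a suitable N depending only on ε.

Suppose ε > 0. For k ≥ 1, |12/k^3 − 0| = 12/k^3.
12/k^3 < ε ⇔ k^3 > 12/ε ⇔ k > (12/ε)^{1/3}.
Take N = (12/ε)^{1/3}. Then k > N implies 12/k^3 < ε.

N = (12/ε)^{1/3}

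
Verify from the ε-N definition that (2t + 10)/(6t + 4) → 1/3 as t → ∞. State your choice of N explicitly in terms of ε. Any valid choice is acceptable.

N = (13/9)/ε

Fix ε > 0. We seek N > 0 such that t > N implies |(2t + 10)/(6t + 4) − (1/3)| < ε.
(2t + 10)/(6t + 4) − (1/3) = (6(2t + 10) − 2(6t + 4)) / (6(6t + 4)) = 52/(6(6t + 4)).
For t > 0 we have 6t + 4 > 6t, so |(2t + 10)/(6t + 4) − (1/3)| = 52/(6(6t + 4)) < 52/(6·6t) = (13/9)/t.
Thus |(2t + 10)/(6t + 4) − (1/3)| < ε whenever t > (13/9)/ε.
Take N = (13/9)/ε. If t > N then |(2t + 10)/(6t + 4) − (1/3)| < (13/9)/t < ε.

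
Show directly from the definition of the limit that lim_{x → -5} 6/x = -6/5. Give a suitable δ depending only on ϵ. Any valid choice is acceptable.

δ = min(5/2, (25/12)ϵ)

Let ϵ > 0 be given. We seek δ > 0 such that 0 < |x + 5| < δ implies |6/x + 6/5| < ϵ.
|6/x + 6/5| = 6·|-5 − x|/(5·|x|) = 6|x + 5|/(5|x|).
Require δ ≤ 5/2 so that |x| > 5 − 5/2 = 5/2, hence 5|x| > 25/2.
Then |6/x + 6/5| < 6|x + 5|/(25/2), which is < ϵ when |x + 5| < (25/12)ϵ.
Take δ = min(5/2, (25/12)ϵ). Then 0 < |x + 5| < δ gives both |x + 5| < 5/2 and |x + 5| < (25/12)ϵ, so |6/x + 6/5| < ϵ.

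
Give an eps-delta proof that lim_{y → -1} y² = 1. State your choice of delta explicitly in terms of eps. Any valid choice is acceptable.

Let eps > 0 be given. We seek delta > 0 with 0 < |y + 1| < delta ⇒ |y² − 1| < eps.
Factor: y² − 1 = (y + 1)(y - 1), so |y² − 1| = |y + 1|·|y - 1|.
Restrict delta ≤ 2. Then |y + 1| < 2 gives |y| < 3, so by the triangle inequality |y - 1| ≤ 3 + 1 = 4.
Hence |y² − 1| ≤ 4|y + 1|, which is < eps once |y + 1| < eps/4.
Take delta = min(2, eps/4). If 0 < |y + 1| < delta then both bounds hold and |y² − 1| ≤ 4|y + 1| < 4·(eps/4) = eps.

delta = min(2, eps/4)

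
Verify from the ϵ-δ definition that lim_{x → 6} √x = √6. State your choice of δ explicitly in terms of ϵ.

δ = min(6, √6·ϵ)

Fix ϵ > 0. We want δ > 0 such that 0 < |x − 6| < δ implies |√x − √6| < ϵ.
Rationalise: √x − √6 = (x − 6)/(√x + √6), so |√x − √6| = |x − 6|/(√x + √6).
Restrict δ ≤ 6 so that |x − 6| < 6 forces x > 0, and then √x + √6 > √6.
Hence |√x − √6| < |x − 6|/√6, which is < ϵ once |x − 6| < √6·ϵ.
Take δ = min(6, √6·ϵ). If 0 < |x − 6| < δ then x > 0 and |√x − √6| < |x − 6|/√6 < ϵ.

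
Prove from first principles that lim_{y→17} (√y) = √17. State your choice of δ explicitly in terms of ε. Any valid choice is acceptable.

Suppose ε > 0. We want δ > 0 such that 0 < |y − 17| < δ implies |√y − √17| < ε.
Rationalise: √y − √17 = (y − 17)/(√y + √17), so |√y − √17| = |y − 17|/(√y + √17).
Restrict δ ≤ 17 so that |y − 17| < 17 forces y > 0, and then √y + √17 > √17.
Hence |√y − √17| < |y − 17|/√17, which is < ε once |y − 17| < √17·ε.
Take δ = min(17, √17·ε). If 0 < |y − 17| < δ then y > 0 and |√y − √17| < |y − 17|/√17 < ε.

δ = min(17, √17·ε)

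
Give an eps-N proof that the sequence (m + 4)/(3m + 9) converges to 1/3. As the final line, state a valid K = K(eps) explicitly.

K = (1/3)/eps

Let eps > 0 be given. For m ≥ 1, |(m + 4)/(3m + 9) − (1/3)| = |3|/(3(3m + 9)) = 3/(3(3m + 9)).
Since 3m + 9 ≥ 3m for m ≥ 1, this is ≤ 3/(3·3m) = (1/3)/m.
So |(m + 4)/(3m + 9) − (1/3)| < eps whenever m > (1/3)/eps.
Take K = (1/3)/eps. If m > K then |(m + 4)/(3m + 9) − (1/3)| ≤ (1/3)/m < eps.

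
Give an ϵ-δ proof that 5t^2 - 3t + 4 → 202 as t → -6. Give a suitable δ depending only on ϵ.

Let ϵ > 0. We want δ > 0 such that 0 < |t + 6| < δ implies |(5t^2 - 3t + 4) − 202| < ϵ.
(5t^2 - 3t + 4) − 202 = 5t^2 - 3t - 198 = (t + 6)(5t - 33).
So |(5t^2 - 3t + 4) − 202| = |t + 6|·|5t - 33|.
Assume first that |t + 6| < 1, so |t| < 7. Then |5t - 33| ≤ 5·7 + 33 = 68.
Hence |(5t^2 - 3t + 4) − 202| ≤ 68|t + 6| < ϵ provided |t + 6| < ϵ/68.
Choosing δ = min(1, ϵ/68) ensures both conditions, hence |(5t^2 - 3t + 4) − 202| < ϵ.

δ = min(1, ϵ/68)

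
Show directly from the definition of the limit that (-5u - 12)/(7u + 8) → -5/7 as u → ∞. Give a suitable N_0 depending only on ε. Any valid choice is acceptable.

N_0 = (44/49)/ε

Suppose ε > 0. We seek N_0 > 0 such that u > N_0 implies |(-5u - 12)/(7u + 8) + 5/7| < ε.
(-5u - 12)/(7u + 8) + 5/7 = (7(-5u - 12) − (-5)(7u + 8)) / (7(7u + 8)) = -44/(7(7u + 8)).
For u > 0 we have 7u + 8 > 7u, so |(-5u - 12)/(7u + 8) + 5/7| = 44/(7(7u + 8)) < 44/(7·7u) = (44/49)/u.
Thus |(-5u - 12)/(7u + 8) + 5/7| < ε whenever u > (44/49)/ε.
Take N_0 = (44/49)/ε. If u > N_0 then |(-5u - 12)/(7u + 8) + 5/7| < (44/49)/u < ε.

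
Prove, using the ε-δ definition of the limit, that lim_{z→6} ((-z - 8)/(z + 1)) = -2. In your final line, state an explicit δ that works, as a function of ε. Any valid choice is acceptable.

δ = min(7/2, (7/2)ε)

Let ε > 0. We want δ > 0 with 0 < |z − 6| < δ ⇒ |(-z - 8)/(z + 1) + 2| < ε.
Combining over a common denominator, (-z - 8)/(z + 1) + 2 = [(-z - 8)·7 − (-14)·(z + 1)] / [7·(z + 1)] = 7(z − 6) / (7(z + 1)).
So |(-z - 8)/(z + 1) + 2| = 7|z − 6| / (7·|z + 1|).
Restrict δ ≤ 7/2. Then |z − 6| < 7/2 gives |z + 1| = |(z − 6) + 7| ≥ 7 − 7/2 = 7/2.
Hence |(-z - 8)/(z + 1) + 2| < 7|z − 6|/(7·(7/2)) = (2/7)|z − 6|, which is < ε once |z − 6| < (7/2)ε.
Take δ = min(7/2, (7/2)ε). Then 0 < |z − 6| < δ forces both bounds, so |(-z - 8)/(z + 1) + 2| < ε.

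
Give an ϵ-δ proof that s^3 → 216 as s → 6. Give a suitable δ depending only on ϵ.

δ = min(1, ϵ/127)

Let ϵ > 0. We seek δ > 0 with 0 < |s − 6| < δ ⇒ |s^3 − 216| < ϵ.
Factor: s^3 − 216 = (s − 6)(s^2 + 6s + 36), so |s^3 − 216| = |s − 6|·|s^2 + 6s + 36|.
Restrict δ ≤ 1. Then |s − 6| < 1 gives |s| < 7, so by the triangle inequality |s^2 + 6s + 36| ≤ 7^2 + 6·7 + 36 = 127.
Hence |s^3 − 216| ≤ 127|s − 6|, which is < ϵ once |s − 6| < ϵ/127.
Take δ = min(1, ϵ/127). If 0 < |s − 6| < δ then both bounds hold and |s^3 − 216| ≤ 127|s − 6| < 127·(ϵ/127) = ϵ.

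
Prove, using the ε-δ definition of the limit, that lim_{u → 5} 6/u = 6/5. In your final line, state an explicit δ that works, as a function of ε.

δ = min(5/2, (25/12)ε)

Let ε > 0 be given. We seek δ > 0 such that 0 < |u − 5| < δ implies |6/u − (6/5)| < ε.
|6/u − (6/5)| = 6·|5 − u|/(5·|u|) = 6|u − 5|/(5|u|).
Restrict δ ≤ 5/2. Then |u − 5| < 5/2 gives |u| > 5/2, so 5|u| > 25/2.
Then |6/u − (6/5)| < 6|u − 5|/(25/2), which is < ε when |u − 5| < (25/12)ε.
Take δ = min(5/2, (25/12)ε). Then 0 < |u − 5| < δ gives both |u − 5| < 5/2 and |u − 5| < (25/12)ε, so |6/u − (6/5)| < ε.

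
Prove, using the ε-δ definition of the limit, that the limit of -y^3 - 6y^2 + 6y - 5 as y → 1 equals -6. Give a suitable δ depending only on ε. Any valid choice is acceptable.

Let ε > 0 be given. We want δ > 0 such that 0 < |y − 1| < δ implies |(-y^3 - 6y^2 + 6y - 5) + 6| < ε.
(-y^3 - 6y^2 + 6y - 5) + 6 = -y^3 - 6y^2 + 6y + 1 = (y − 1)(-y^2 - 7y - 1).
So |(-y^3 - 6y^2 + 6y - 5) + 6| = |y − 1|·|-y^2 - 7y - 1|.
Require δ ≤ 1. Then |y − 1| < 1 gives |y| < 2, and by the triangle inequality |-y^2 - 7y - 1| ≤ 2^2 + 7·2 + 1 = 19.
Hence |(-y^3 - 6y^2 + 6y - 5) + 6| ≤ 19|y − 1| < ε provided |y − 1| < ε/19.
Take δ = min(1, ε/19). Then 0 < |y − 1| < δ gives both |y − 1| < 1 and |y − 1| < ε/19, so |(-y^3 - 6y^2 + 6y - 5) + 6| < ε.

δ = min(1, ε/19)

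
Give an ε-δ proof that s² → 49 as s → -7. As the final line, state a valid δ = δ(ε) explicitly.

Fix ε > 0. We seek δ > 0 with 0 < |s + 7| < δ ⇒ |s² − 49| < ε.
Factor: s² − 49 = (s + 7)(s - 7), so |s² − 49| = |s + 7|·|s - 7|.
Impose δ ≤ 2 so that |s| < 9; then |s - 7| ≤ 16.
Hence |s² − 49| ≤ 16|s + 7|, which is < ε once |s + 7| < ε/16.
Take δ = min(2, ε/16). If 0 < |s + 7| < δ then both bounds hold and |s² − 49| ≤ 16|s + 7| < 16·(ε/16) = ε.

δ = min(2, ε/16)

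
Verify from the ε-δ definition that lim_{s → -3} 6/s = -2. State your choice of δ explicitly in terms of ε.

Suppose ε > 0. We seek δ > 0 such that 0 < |s + 3| < δ implies |6/s + 2| < ε.
|6/s + 2| = 6·|-3 − s|/(3·|s|) = 6|s + 3|/(3|s|).
Restrict δ ≤ 3/2. Then |s + 3| < 3/2 gives |s| > 3/2, so 3|s| > 9/2.
Then |6/s + 2| < 6|s + 3|/(9/2), which is < ε when |s + 3| < (3/4)ε.
Take δ = min(3/2, (3/4)ε). Then 0 < |s + 3| < δ gives both |s + 3| < 3/2 and |s + 3| < (3/4)ε, so |6/s + 2| < ε.

δ = min(3/2, (3/4)ε)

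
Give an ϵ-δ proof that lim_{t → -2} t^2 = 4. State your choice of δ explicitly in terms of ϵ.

Let ϵ > 0. We seek δ > 0 with 0 < |t + 2| < δ ⇒ |t^2 − 4| < ϵ.
Factor: t^2 − 4 = (t + 2)(t - 2), so |t^2 − 4| = |t + 2|·|t - 2|.
Impose δ ≤ 2 so that |t| < 4; then |t - 2| ≤ 6.
Hence |t^2 − 4| ≤ 6|t + 2|, which is < ϵ once |t + 2| < ϵ/6.
Take δ = min(2, ϵ/6). If 0 < |t + 2| < δ then both bounds hold and |t^2 − 4| ≤ 6|t + 2| < 6·(ϵ/6) = ϵ.

δ = min(2, ϵ/6)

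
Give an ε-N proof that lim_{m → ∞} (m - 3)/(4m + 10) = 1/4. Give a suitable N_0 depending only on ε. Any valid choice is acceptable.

N_0 = (11/8)/ε

Fix ε > 0. For m ≥ 1, |(m - 3)/(4m + 10) − (1/4)| = |-22|/(4(4m + 10)) = 22/(4(4m + 10)).
Since 4m + 10 ≥ 4m for m ≥ 1, this is ≤ 22/(4·4m) = (11/8)/m.
So |(m - 3)/(4m + 10) − (1/4)| < ε whenever m > (11/8)/ε.
Take N_0 = (11/8)/ε. If m > N_0 then |(m - 3)/(4m + 10) − (1/4)| ≤ (11/8)/m < ε.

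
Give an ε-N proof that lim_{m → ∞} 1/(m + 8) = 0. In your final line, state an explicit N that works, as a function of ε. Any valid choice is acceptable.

N = 1/ε

Fix ε > 0. For m ≥ 1, |1/(m + 8) − 0| = 1/(m + 8) ≤ 1/m.
We need 1/m < ε, i.e. m > 1/ε.
Take N = 1/ε. If m > N then |1/(m + 8)| ≤ 1/m < ε.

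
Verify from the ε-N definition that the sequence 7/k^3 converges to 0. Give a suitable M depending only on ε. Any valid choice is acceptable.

M = (7/ε)^{1/3}

Let ε > 0. For k ≥ 1, |7/k^3 − 0| = 7/k^3.
7/k^3 < ε ⇔ k^3 > 7/ε ⇔ k > (7/ε)^{1/3}.
Take M = (7/ε)^{1/3}. Then k > M implies 7/k^3 < ε.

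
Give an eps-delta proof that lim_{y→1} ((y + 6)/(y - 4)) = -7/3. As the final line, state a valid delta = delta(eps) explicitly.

Fix eps > 0. We want delta > 0 with 0 < |y − 1| < delta ⇒ |(y + 6)/(y - 4) + 7/3| < eps.
Combining over a common denominator, (y + 6)/(y - 4) + 7/3 = [(y + 6)·(-3) − 7·(y - 4)] / [(-3)·(y - 4)] = -10(y − 1) / ((-3)(y - 4)).
So |(y + 6)/(y - 4) + 7/3| = 10|y − 1| / (3·|y − 4|).
Restrict delta ≤ 3/2. Then |y − 1| < 3/2 gives |y − 4| = |(y − 1) + (-3)| ≥ 3 − 3/2 = 3/2.
Hence |(y + 6)/(y - 4) + 7/3| < 10|y − 1|/(3·(3/2)) = (20/9)|y − 1|, which is < eps once |y − 1| < (9/20)eps.
Take delta = min(3/2, (9/20)eps). Then 0 < |y − 1| < delta forces both bounds, so |(y + 6)/(y - 4) + 7/3| < eps.

delta = min(3/2, (9/20)eps)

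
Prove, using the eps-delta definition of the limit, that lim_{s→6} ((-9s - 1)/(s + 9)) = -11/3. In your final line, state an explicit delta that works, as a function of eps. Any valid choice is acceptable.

Let eps > 0. We want delta > 0 with 0 < |s − 6| < delta ⇒ |(-9s - 1)/(s + 9) + 11/3| < eps.
Combining over a common denominator, (-9s - 1)/(s + 9) + 11/3 = [(-9s - 1)·15 − (-55)·(s + 9)] / [15·(s + 9)] = -80(s − 6) / (15(s + 9)).
So |(-9s - 1)/(s + 9) + 11/3| = 80|s − 6| / (15·|s + 9|).
Require delta ≤ 15/2, so |s + 9| ≥ |15| − |s − 6| > 15 − 15/2 = 15/2.
Hence |(-9s - 1)/(s + 9) + 11/3| < 80|s − 6|/(15·(15/2)) = (32/45)|s − 6|, which is < eps once |s − 6| < (45/32)eps.
Take delta = min(15/2, (45/32)eps). Then 0 < |s − 6| < delta forces both bounds, so |(-9s - 1)/(s + 9) + 11/3| < eps.

delta = min(15/2, (45/32)eps)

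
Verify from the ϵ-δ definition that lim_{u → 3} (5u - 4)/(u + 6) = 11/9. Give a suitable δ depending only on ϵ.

Let ϵ > 0. We want δ > 0 with 0 < |u − 3| < δ ⇒ |(5u - 4)/(u + 6) − (11/9)| < ϵ.
Combining over a common denominator, (5u - 4)/(u + 6) − (11/9) = [(5u - 4)·9 − 11·(u + 6)] / [9·(u + 6)] = 34(u − 3) / (9(u + 6)).
So |(5u - 4)/(u + 6) − (11/9)| = 34|u − 3| / (9·|u + 6|).
Restrict δ ≤ 9/2. Then |u − 3| < 9/2 gives |u + 6| = |(u − 3) + 9| ≥ 9 − 9/2 = 9/2.
Hence |(5u - 4)/(u + 6) − (11/9)| < 34|u − 3|/(9·(9/2)) = (68/81)|u − 3|, which is < ϵ once |u − 3| < (81/68)ϵ.
Take δ = min(9/2, (81/68)ϵ). Then 0 < |u − 3| < δ forces both bounds, so |(5u - 4)/(u + 6) − (11/9)| < ϵ.

δ = min(9/2, (81/68)ϵ)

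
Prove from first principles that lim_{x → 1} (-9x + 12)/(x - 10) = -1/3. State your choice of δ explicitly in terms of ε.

Fix ε > 0. We want δ > 0 with 0 < |x − 1| < δ ⇒ |(-9x + 12)/(x - 10) + 1/3| < ε.
Combining over a common denominator, (-9x + 12)/(x - 10) + 1/3 = [(-9x + 12)·(-9) − 3·(x - 10)] / [(-9)·(x - 10)] = 78(x − 1) / ((-9)(x - 10)).
So |(-9x + 12)/(x - 10) + 1/3| = 78|x − 1| / (9·|x − 10|).
Require δ ≤ 9/2, so |x − 10| ≥ |-9| − |x − 1| > 9 − 9/2 = 9/2.
Hence |(-9x + 12)/(x - 10) + 1/3| < 78|x − 1|/(9·(9/2)) = (52/27)|x − 1|, which is < ε once |x − 1| < (27/52)ε.
Take δ = min(9/2, (27/52)ε). Then 0 < |x − 1| < δ forces both bounds, so |(-9x + 12)/(x - 10) + 1/3| < ε.

δ = min(9/2, (27/52)ε)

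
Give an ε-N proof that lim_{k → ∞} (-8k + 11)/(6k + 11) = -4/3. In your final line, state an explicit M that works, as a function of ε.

Let ε > 0 be given. For k ≥ 1, |(-8k + 11)/(6k + 11) + 4/3| = |154|/(6(6k + 11)) = 154/(6(6k + 11)).
Since 6k + 11 ≥ 6k for k ≥ 1, this is ≤ 154/(6·6k) = (77/18)/k.
So |(-8k + 11)/(6k + 11) + 4/3| < ε whenever k > (77/18)/ε.
Take M = (77/18)/ε. If k > M then |(-8k + 11)/(6k + 11) + 4/3| ≤ (77/18)/k < ε.

M = (77/18)/ε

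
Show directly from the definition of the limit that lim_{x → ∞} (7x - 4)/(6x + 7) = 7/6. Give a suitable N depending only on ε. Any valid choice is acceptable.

Fix ε > 0. We seek N > 0 such that x > N implies |(7x - 4)/(6x + 7) − (7/6)| < ε.
(7x - 4)/(6x + 7) − (7/6) = (6(7x - 4) − 7(6x + 7)) / (6(6x + 7)) = -73/(6(6x + 7)).
For x > 0 we have 6x + 7 > 6x, so |(7x - 4)/(6x + 7) − (7/6)| = 73/(6(6x + 7)) < 73/(6·6x) = (73/36)/x.
Thus |(7x - 4)/(6x + 7) − (7/6)| < ε whenever x > (73/36)/ε.
Take N = (73/36)/ε. If x > N then |(7x - 4)/(6x + 7) − (7/6)| < (73/36)/x < ε.

N = (73/36)/ε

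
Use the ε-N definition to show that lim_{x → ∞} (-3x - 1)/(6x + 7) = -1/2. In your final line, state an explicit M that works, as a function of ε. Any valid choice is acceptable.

M = (5/12)/ε

Let ε > 0 be given. We seek M > 0 such that x > M implies |(-3x - 1)/(6x + 7) + 1/2| < ε.
(-3x - 1)/(6x + 7) + 1/2 = (6(-3x - 1) − (-3)(6x + 7)) / (6(6x + 7)) = 15/(6(6x + 7)).
For x > 0 we have 6x + 7 > 6x, so |(-3x - 1)/(6x + 7) + 1/2| = 15/(6(6x + 7)) < 15/(6·6x) = (5/12)/x.
Thus |(-3x - 1)/(6x + 7) + 1/2| < ε whenever x > (5/12)/ε.
Take M = (5/12)/ε. If x > M then |(-3x - 1)/(6x + 7) + 1/2| < (5/12)/x < ε.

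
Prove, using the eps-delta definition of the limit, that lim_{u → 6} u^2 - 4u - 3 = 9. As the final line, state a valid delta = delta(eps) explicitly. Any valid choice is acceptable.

Suppose eps > 0. We want delta > 0 such that 0 < |u − 6| < delta implies |(u^2 - 4u - 3) − 9| < eps.
(u^2 - 4u - 3) − 9 = u^2 - 4u - 12 = (u − 6)(u + 2).
So |(u^2 - 4u - 3) − 9| = |u − 6|·|u + 2|.
Require delta ≤ 1. Then |u − 6| < 1 gives |u| < 7, and by the triangle inequality |u + 2| ≤ 7 + 2 = 9.
Hence |(u^2 - 4u - 3) − 9| ≤ 9|u − 6| < eps provided |u − 6| < eps/9.
Take delta = min(1, eps/9). Then 0 < |u − 6| < delta gives both |u − 6| < 1 and |u − 6| < eps/9, so |(u^2 - 4u - 3) − 9| < eps.

delta = min(1, eps/9)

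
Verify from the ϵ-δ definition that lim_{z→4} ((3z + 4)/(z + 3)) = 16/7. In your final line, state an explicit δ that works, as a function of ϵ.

Let ϵ > 0. We want δ > 0 with 0 < |z − 4| < δ ⇒ |(3z + 4)/(z + 3) − (16/7)| < ϵ.
Combining over a common denominator, (3z + 4)/(z + 3) − (16/7) = [(3z + 4)·7 − 16·(z + 3)] / [7·(z + 3)] = 5(z − 4) / (7(z + 3)).
So |(3z + 4)/(z + 3) − (16/7)| = 5|z − 4| / (7·|z + 3|).
Require δ ≤ 7/2, so |z + 3| ≥ |7| − |z − 4| > 7 − 7/2 = 7/2.
Hence |(3z + 4)/(z + 3) − (16/7)| < 5|z − 4|/(7·(7/2)) = (10/49)|z − 4|, which is < ϵ once |z − 4| < (49/10)ϵ.
Take δ = min(7/2, (49/10)ϵ). Then 0 < |z − 4| < δ forces both bounds, so |(3z + 4)/(z + 3) − (16/7)| < ϵ.

δ = min(7/2, (49/10)ϵ)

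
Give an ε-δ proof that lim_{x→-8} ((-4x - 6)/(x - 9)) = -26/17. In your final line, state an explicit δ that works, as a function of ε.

δ = min(17/2, (289/84)ε)

Suppose ε > 0. We want δ > 0 with 0 < |x + 8| < δ ⇒ |(-4x - 6)/(x - 9) + 26/17| < ε.
Combining over a common denominator, (-4x - 6)/(x - 9) + 26/17 = [(-4x - 6)·(-17) − 26·(x - 9)] / [(-17)·(x - 9)] = 42(x + 8) / ((-17)(x - 9)).
So |(-4x - 6)/(x - 9) + 26/17| = 42|x + 8| / (17·|x − 9|).
Require δ ≤ 17/2, so |x − 9| ≥ |-17| − |x + 8| > 17 − 17/2 = 17/2.
Hence |(-4x - 6)/(x - 9) + 26/17| < 42|x + 8|/(17·(17/2)) = (84/289)|x + 8|, which is < ε once |x + 8| < (289/84)ε.
Take δ = min(17/2, (289/84)ε). Then 0 < |x + 8| < δ forces both bounds, so |(-4x - 6)/(x - 9) + 26/17| < ε.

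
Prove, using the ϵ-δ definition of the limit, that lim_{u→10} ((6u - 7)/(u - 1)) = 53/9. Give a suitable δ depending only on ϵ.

δ = min(9/2, (81/2)ϵ)

Let ϵ > 0. We want δ > 0 with 0 < |u − 10| < δ ⇒ |(6u - 7)/(u - 1) − (53/9)| < ϵ.
Combining over a common denominator, (6u - 7)/(u - 1) − (53/9) = [(6u - 7)·9 − 53·(u - 1)] / [9·(u - 1)] = 1(u − 10) / (9(u - 1)).
So |(6u - 7)/(u - 1) − (53/9)| = |u − 10| / (9·|u − 1|).
Require δ ≤ 9/2, so |u − 1| ≥ |9| − |u − 10| > 9 − 9/2 = 9/2.
Hence |(6u - 7)/(u - 1) − (53/9)| < |u − 10|/(9·(9/2)) = (2/81)|u − 10|, which is < ϵ once |u − 10| < (81/2)ϵ.
Take δ = min(9/2, (81/2)ϵ). Then 0 < |u − 10| < δ forces both bounds, so |(6u - 7)/(u - 1) − (53/9)| < ϵ.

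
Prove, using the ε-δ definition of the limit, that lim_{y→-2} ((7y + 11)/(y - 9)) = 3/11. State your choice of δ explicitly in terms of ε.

δ = min(11/2, (121/148)ε)

Fix ε > 0. We want δ > 0 with 0 < |y + 2| < δ ⇒ |(7y + 11)/(y - 9) − (3/11)| < ε.
Combining over a common denominator, (7y + 11)/(y - 9) − (3/11) = [(7y + 11)·(-11) − (-3)·(y - 9)] / [(-11)·(y - 9)] = -74(y + 2) / ((-11)(y - 9)).
So |(7y + 11)/(y - 9) − (3/11)| = 74|y + 2| / (11·|y − 9|).
Require δ ≤ 11/2, so |y − 9| ≥ |-11| − |y + 2| > 11 − 11/2 = 11/2.
Hence |(7y + 11)/(y - 9) − (3/11)| < 74|y + 2|/(11·(11/2)) = (148/121)|y + 2|, which is < ε once |y + 2| < (121/148)ε.
Take δ = min(11/2, (121/148)ε). Then 0 < |y + 2| < δ forces both bounds, so |(7y + 11)/(y - 9) − (3/11)| < ε.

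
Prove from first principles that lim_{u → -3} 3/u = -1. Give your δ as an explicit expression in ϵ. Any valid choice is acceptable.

δ = min(3/2, (3/2)ϵ)

Fix ϵ > 0. We seek δ > 0 such that 0 < |u + 3| < δ implies |3/u + 1| < ϵ.
|3/u + 1| = 3·|-3 − u|/(3·|u|) = 3|u + 3|/(3|u|).
Require δ ≤ 3/2 so that |u| > 3 − 3/2 = 3/2, hence 3|u| > 9/2.
Then |3/u + 1| < 3|u + 3|/(9/2), which is < ϵ when |u + 3| < (3/2)ϵ.
Take δ = min(3/2, (3/2)ϵ). Then 0 < |u + 3| < δ gives both |u + 3| < 3/2 and |u + 3| < (3/2)ϵ, so |3/u + 1| < ϵ.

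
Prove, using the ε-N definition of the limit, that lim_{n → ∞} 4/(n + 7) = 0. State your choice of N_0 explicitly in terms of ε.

Let ε > 0 be given. For n ≥ 1, |4/(n + 7) − 0| = 4/(n + 7) ≤ 4/n.
We need 4/n < ε, i.e. n > 4/ε.
Take N_0 = 4/ε. If n > N_0 then |4/(n + 7)| ≤ 4/n < ε.

N_0 = 4/ε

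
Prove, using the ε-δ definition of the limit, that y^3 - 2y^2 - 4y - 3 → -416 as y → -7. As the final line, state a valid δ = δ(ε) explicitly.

Fix ε > 0. We want δ > 0 such that 0 < |y + 7| < δ implies |(y^3 - 2y^2 - 4y - 3) + 416| < ε.
(y^3 - 2y^2 - 4y - 3) + 416 = y^3 - 2y^2 - 4y + 413 = (y + 7)(y^2 - 9y + 59).
So |(y^3 - 2y^2 - 4y - 3) + 416| = |y + 7|·|y^2 - 9y + 59|.
Require δ ≤ 2. Then |y + 7| < 2 gives |y| < 9, and by the triangle inequality |y^2 - 9y + 59| ≤ 9^2 + 9·9 + 59 = 221.
Hence |(y^3 - 2y^2 - 4y - 3) + 416| ≤ 221|y + 7| < ε provided |y + 7| < ε/221.
Choosing δ = min(2, ε/221) ensures both conditions, hence |(y^3 - 2y^2 - 4y - 3) + 416| < ε.

δ = min(2, ε/221)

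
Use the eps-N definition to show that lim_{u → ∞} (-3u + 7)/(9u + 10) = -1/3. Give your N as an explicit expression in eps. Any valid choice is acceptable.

N = (31/27)/eps

Fix eps > 0. We seek N > 0 such that u > N implies |(-3u + 7)/(9u + 10) + 1/3| < eps.
(-3u + 7)/(9u + 10) + 1/3 = (9(-3u + 7) − (-3)(9u + 10)) / (9(9u + 10)) = 93/(9(9u + 10)).
For u > 0 we have 9u + 10 > 9u, so |(-3u + 7)/(9u + 10) + 1/3| = 93/(9(9u + 10)) < 93/(9·9u) = (31/27)/u.
Thus |(-3u + 7)/(9u + 10) + 1/3| < eps whenever u > (31/27)/eps.
Take N = (31/27)/eps. If u > N then |(-3u + 7)/(9u + 10) + 1/3| < (31/27)/u < eps.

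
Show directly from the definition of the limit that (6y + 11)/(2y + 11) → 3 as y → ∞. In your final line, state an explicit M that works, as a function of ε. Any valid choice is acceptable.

M = 11/ε

Let ε > 0 be given. We seek M > 0 such that y > M implies |(6y + 11)/(2y + 11) − 3| < ε.
(6y + 11)/(2y + 11) − 3 = (2(6y + 11) − 6(2y + 11)) / (2(2y + 11)) = -44/(2(2y + 11)).
For y > 0 we have 2y + 11 > 2y, so |(6y + 11)/(2y + 11) − 3| = 44/(2(2y + 11)) < 44/(2·2y) = 11/y.
Thus |(6y + 11)/(2y + 11) − 3| < ε whenever y > 11/ε.
Take M = 11/ε. If y > M then |(6y + 11)/(2y + 11) − 3| < 11/y < ε.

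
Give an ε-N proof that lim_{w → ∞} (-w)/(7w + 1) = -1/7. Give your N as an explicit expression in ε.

N = (1/49)/ε

Fix ε > 0. We seek N > 0 such that w > N implies |(-w)/(7w + 1) + 1/7| < ε.
(-w)/(7w + 1) + 1/7 = (7(-w) − (-1)(7w + 1)) / (7(7w + 1)) = 1/(7(7w + 1)).
For w > 0 we have 7w + 1 > 7w, so |(-w)/(7w + 1) + 1/7| = 1/(7(7w + 1)) < 1/(7·7w) = (1/49)/w.
Thus |(-w)/(7w + 1) + 1/7| < ε whenever w > (1/49)/ε.
Take N = (1/49)/ε. If w > N then |(-w)/(7w + 1) + 1/7| < (1/49)/w < ε.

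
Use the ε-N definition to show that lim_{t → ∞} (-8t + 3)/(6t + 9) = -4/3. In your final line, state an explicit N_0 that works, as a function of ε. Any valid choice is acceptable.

Let ε > 0 be given. We seek N_0 > 0 such that t > N_0 implies |(-8t + 3)/(6t + 9) + 4/3| < ε.
(-8t + 3)/(6t + 9) + 4/3 = (6(-8t + 3) − (-8)(6t + 9)) / (6(6t + 9)) = 90/(6(6t + 9)).
For t > 0 we have 6t + 9 > 6t, so |(-8t + 3)/(6t + 9) + 4/3| = 90/(6(6t + 9)) < 90/(6·6t) = (5/2)/t.
Thus |(-8t + 3)/(6t + 9) + 4/3| < ε whenever t > (5/2)/ε.
Take N_0 = (5/2)/ε. If t > N_0 then |(-8t + 3)/(6t + 9) + 4/3| < (5/2)/t < ε.

N_0 = (5/2)/ε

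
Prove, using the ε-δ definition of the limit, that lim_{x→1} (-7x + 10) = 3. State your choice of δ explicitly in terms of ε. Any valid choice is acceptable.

Suppose ε > 0. We need δ > 0 so that 0 < |x − 1| < δ implies |(-7x + 10) − 3| < ε.
Since (-7x + 10) − 3 = -7(x − 1), we have |(-7x + 10) − 3| = 7|x − 1|.
So 7|x − 1| < ε exactly when |x − 1| < ε/7.
Take δ = ε/7. If 0 < |x − 1| < δ then |(-7x + 10) − 3| = 7|x − 1| < 7·(ε/7) = ε.

δ = ε/7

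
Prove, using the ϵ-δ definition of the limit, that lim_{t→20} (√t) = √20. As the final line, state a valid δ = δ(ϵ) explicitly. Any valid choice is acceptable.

Suppose ϵ > 0. We want δ > 0 such that 0 < |t − 20| < δ implies |√t − √20| < ϵ.
Multiplying by the conjugate, |√t − √20| = |t − 20|/(√t + √20).
Restrict δ ≤ 20 so that |t − 20| < 20 forces t > 0, and then √t + √20 > √20.
Hence |√t − √20| < |t − 20|/√20, which is < ϵ once |t − 20| < √20·ϵ.
Take δ = min(20, √20·ϵ). If 0 < |t − 20| < δ then t > 0 and |√t − √20| < |t − 20|/√20 < ϵ.

δ = min(20, √20·ϵ)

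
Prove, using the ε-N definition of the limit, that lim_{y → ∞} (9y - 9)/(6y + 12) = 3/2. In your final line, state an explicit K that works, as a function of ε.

K = (9/2)/ε

Suppose ε > 0. We seek K > 0 such that y > K implies |(9y - 9)/(6y + 12) − (3/2)| < ε.
(9y - 9)/(6y + 12) − (3/2) = (6(9y - 9) − 9(6y + 12)) / (6(6y + 12)) = -162/(6(6y + 12)).
For y > 0 we have 6y + 12 > 6y, so |(9y - 9)/(6y + 12) − (3/2)| = 162/(6(6y + 12)) < 162/(6·6y) = (9/2)/y.
Thus |(9y - 9)/(6y + 12) − (3/2)| < ε whenever y > (9/2)/ε.
Take K = (9/2)/ε. If y > K then |(9y - 9)/(6y + 12) − (3/2)| < (9/2)/y < ε.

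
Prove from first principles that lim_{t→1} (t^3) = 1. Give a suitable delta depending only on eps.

Let eps > 0. We seek delta > 0 with 0 < |t − 1| < delta ⇒ |t^3 − 1| < eps.
Factor: t^3 − 1 = (t − 1)(t^2 + t + 1), so |t^3 − 1| = |t − 1|·|t^2 + t + 1|.
Restrict delta ≤ 1. Then |t − 1| < 1 gives |t| < 2, so by the triangle inequality |t^2 + t + 1| ≤ 2^2 + 2 + 1 = 7.
Hence |t^3 − 1| ≤ 7|t − 1|, which is < eps once |t − 1| < eps/7.
Take delta = min(1, eps/7). If 0 < |t − 1| < delta then both bounds hold and |t^3 − 1| ≤ 7|t − 1| < 7·(eps/7) = eps.

delta = min(1, eps/7)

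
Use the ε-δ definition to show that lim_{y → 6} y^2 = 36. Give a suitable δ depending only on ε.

δ = min(1, ε/13)

Let ε > 0. We seek δ > 0 with 0 < |y − 6| < δ ⇒ |y^2 − 36| < ε.
Factor: y^2 − 36 = (y − 6)(y + 6), so |y^2 − 36| = |y − 6|·|y + 6|.
Restrict δ ≤ 1. Then |y − 6| < 1 gives |y| < 7, so by the triangle inequality |y + 6| ≤ 7 + 6 = 13.
Hence |y^2 − 36| ≤ 13|y − 6|, which is < ε once |y − 6| < ε/13.
Take δ = min(1, ε/13). If 0 < |y − 6| < δ then both bounds hold and |y^2 − 36| ≤ 13|y − 6| < 13·(ε/13) = ε.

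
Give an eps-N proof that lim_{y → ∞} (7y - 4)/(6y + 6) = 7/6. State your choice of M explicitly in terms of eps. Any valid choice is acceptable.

Fix eps > 0. We seek M > 0 such that y > M implies |(7y - 4)/(6y + 6) − (7/6)| < eps.
(7y - 4)/(6y + 6) − (7/6) = (6(7y - 4) − 7(6y + 6)) / (6(6y + 6)) = -66/(6(6y + 6)).
For y > 0 we have 6y + 6 > 6y, so |(7y - 4)/(6y + 6) − (7/6)| = 66/(6(6y + 6)) < 66/(6·6y) = (11/6)/y.
Thus |(7y - 4)/(6y + 6) − (7/6)| < eps whenever y > (11/6)/eps.
Take M = (11/6)/eps. If y > M then |(7y - 4)/(6y + 6) − (7/6)| < (11/6)/y < eps.

M = (11/6)/eps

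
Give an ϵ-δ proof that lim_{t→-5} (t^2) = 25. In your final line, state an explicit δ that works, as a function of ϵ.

Fix ϵ > 0. We seek δ > 0 with 0 < |t + 5| < δ ⇒ |t^2 − 25| < ϵ.
Factor: t^2 − 25 = (t + 5)(t - 5), so |t^2 − 25| = |t + 5|·|t - 5|.
Impose δ ≤ 1 so that |t| < 6; then |t - 5| ≤ 11.
Hence |t^2 − 25| ≤ 11|t + 5|, which is < ϵ once |t + 5| < ϵ/11.
Take δ = min(1, ϵ/11). If 0 < |t + 5| < δ then both bounds hold and |t^2 − 25| ≤ 11|t + 5| < 11·(ϵ/11) = ϵ.

δ = min(1, ϵ/11)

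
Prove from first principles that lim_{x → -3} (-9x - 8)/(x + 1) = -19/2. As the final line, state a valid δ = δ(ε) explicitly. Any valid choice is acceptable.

Suppose ε > 0. We want δ > 0 with 0 < |x + 3| < δ ⇒ |(-9x - 8)/(x + 1) + 19/2| < ε.
Combining over a common denominator, (-9x - 8)/(x + 1) + 19/2 = [(-9x - 8)·(-2) − 19·(x + 1)] / [(-2)·(x + 1)] = -1(x + 3) / ((-2)(x + 1)).
So |(-9x - 8)/(x + 1) + 19/2| = |x + 3| / (2·|x + 1|).
Require δ ≤ 1, so |x + 1| ≥ |-2| − |x + 3| > 2 − 1 = 1.
Hence |(-9x - 8)/(x + 1) + 19/2| < |x + 3|/(2·1) = (1/2)|x + 3|, which is < ε once |x + 3| < 2ε.
Take δ = min(1, 2ε). Then 0 < |x + 3| < δ forces both bounds, so |(-9x - 8)/(x + 1) + 19/2| < ε.

δ = min(1, 2ε)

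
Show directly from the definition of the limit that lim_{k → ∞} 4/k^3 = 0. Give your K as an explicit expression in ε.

K = (4/ε)^{1/3}

Let ε > 0. For k ≥ 1, |4/k^3 − 0| = 4/k^3.
4/k^3 < ε ⇔ k^3 > 4/ε ⇔ k > (4/ε)^{1/3}.
Take K = (4/ε)^{1/3}. Then k > K implies 4/k^3 < ε.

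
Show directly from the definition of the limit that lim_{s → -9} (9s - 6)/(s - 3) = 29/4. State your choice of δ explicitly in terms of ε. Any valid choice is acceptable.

δ = min(6, (24/7)ε)

Suppose ε > 0. We want δ > 0 with 0 < |s + 9| < δ ⇒ |(9s - 6)/(s - 3) − (29/4)| < ε.
Combining over a common denominator, (9s - 6)/(s - 3) − (29/4) = [(9s - 6)·(-12) − (-87)·(s - 3)] / [(-12)·(s - 3)] = -21(s + 9) / ((-12)(s - 3)).
So |(9s - 6)/(s - 3) − (29/4)| = 21|s + 9| / (12·|s − 3|).
Require δ ≤ 6, so |s − 3| ≥ |-12| − |s + 9| > 12 − 6 = 6.
Hence |(9s - 6)/(s - 3) − (29/4)| < 21|s + 9|/(12·6) = (7/24)|s + 9|, which is < ε once |s + 9| < (24/7)ε.
Take δ = min(6, (24/7)ε). Then 0 < |s + 9| < δ forces both bounds, so |(9s - 6)/(s - 3) − (29/4)| < ε.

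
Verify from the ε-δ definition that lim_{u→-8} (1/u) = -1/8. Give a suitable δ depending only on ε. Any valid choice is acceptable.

δ = min(4, 32ε)

Let ε > 0 be given. We seek δ > 0 such that 0 < |u + 8| < δ implies |1/u + 1/8| < ε.
|1/u + 1/8| = |-8 − u|/(8·|u|) = |u + 8|/(8|u|).
Restrict δ ≤ 4. Then |u + 8| < 4 gives |u| > 4, so 8|u| > 32.
Then |1/u + 1/8| < |u + 8|/32, which is < ε when |u + 8| < 32ε.
Take δ = min(4, 32ε). Then 0 < |u + 8| < δ gives both |u + 8| < 4 and |u + 8| < 32ε, so |1/u + 1/8| < ε.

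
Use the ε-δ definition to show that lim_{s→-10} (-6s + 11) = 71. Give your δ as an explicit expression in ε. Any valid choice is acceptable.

Let ε > 0. We need δ > 0 so that 0 < |s + 10| < δ implies |(-6s + 11) − 71| < ε.
|(-6s + 11) − 71| = |-6s - 60| = 6|s + 10|.
So 6|s + 10| < ε exactly when |s + 10| < ε/6.
Take δ = ε/6. If 0 < |s + 10| < δ then |(-6s + 11) − 71| = 6|s + 10| < 6·(ε/6) = ε.

δ = ε/6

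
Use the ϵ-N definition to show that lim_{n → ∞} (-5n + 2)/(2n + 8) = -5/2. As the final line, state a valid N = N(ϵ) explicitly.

Suppose ϵ > 0. For n ≥ 1, |(-5n + 2)/(2n + 8) + 5/2| = |44|/(2(2n + 8)) = 44/(2(2n + 8)).
Since 2n + 8 ≥ 2n for n ≥ 1, this is ≤ 44/(2·2n) = 11/n.
So |(-5n + 2)/(2n + 8) + 5/2| < ϵ whenever n > 11/ϵ.
Take N = 11/ϵ. If n > N then |(-5n + 2)/(2n + 8) + 5/2| ≤ 11/n < ϵ.

N = 11/ϵ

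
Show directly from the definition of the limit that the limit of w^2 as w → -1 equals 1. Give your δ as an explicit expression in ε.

δ = min(1, ε/3)

Suppose ε > 0. We seek δ > 0 with 0 < |w + 1| < δ ⇒ |w^2 − 1| < ε.
Factor: w^2 − 1 = (w + 1)(w - 1), so |w^2 − 1| = |w + 1|·|w - 1|.
Restrict δ ≤ 1. Then |w + 1| < 1 gives |w| < 2, so by the triangle inequality |w - 1| ≤ 2 + 1 = 3.
Hence |w^2 − 1| ≤ 3|w + 1|, which is < ε once |w + 1| < ε/3.
Take δ = min(1, ε/3). If 0 < |w + 1| < δ then both bounds hold and |w^2 − 1| ≤ 3|w + 1| < 3·(ε/3) = ε.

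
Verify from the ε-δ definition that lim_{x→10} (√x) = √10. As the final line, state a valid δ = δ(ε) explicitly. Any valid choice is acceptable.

Suppose ε > 0. We want δ > 0 such that 0 < |x − 10| < δ implies |√x − √10| < ε.
Multiplying by the conjugate, |√x − √10| = |x − 10|/(√x + √10).
Restrict δ ≤ 10 so that |x − 10| < 10 forces x > 0, and then √x + √10 > √10.
Hence |√x − √10| < |x − 10|/√10, which is < ε once |x − 10| < √10·ε.
Take δ = min(10, √10·ε). If 0 < |x − 10| < δ then x > 0 and |√x − √10| < |x − 10|/√10 < ε.

δ = min(10, √10·ε)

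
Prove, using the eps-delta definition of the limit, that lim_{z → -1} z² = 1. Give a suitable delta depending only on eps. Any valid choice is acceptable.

Let eps > 0 be given. We seek delta > 0 with 0 < |z + 1| < delta ⇒ |z² − 1| < eps.
Factor: z² − 1 = (z + 1)(z - 1), so |z² − 1| = |z + 1|·|z - 1|.
Restrict delta ≤ 1. Then |z + 1| < 1 gives |z| < 2, so by the triangle inequality |z - 1| ≤ 2 + 1 = 3.
Hence |z² − 1| ≤ 3|z + 1|, which is < eps once |z + 1| < eps/3.
Take delta = min(1, eps/3). If 0 < |z + 1| < delta then both bounds hold and |z² − 1| ≤ 3|z + 1| < 3·(eps/3) = eps.

delta = min(1, eps/3)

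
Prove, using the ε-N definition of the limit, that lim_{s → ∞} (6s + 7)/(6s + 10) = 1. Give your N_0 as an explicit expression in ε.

N_0 = (1/2)/ε

Suppose ε > 0. We seek N_0 > 0 such that s > N_0 implies |(6s + 7)/(6s + 10) − 1| < ε.
(6s + 7)/(6s + 10) − 1 = (6(6s + 7) − 6(6s + 10)) / (6(6s + 10)) = -18/(6(6s + 10)).
For s > 0 we have 6s + 10 > 6s, so |(6s + 7)/(6s + 10) − 1| = 18/(6(6s + 10)) < 18/(6·6s) = (1/2)/s.
Thus |(6s + 7)/(6s + 10) − 1| < ε whenever s > (1/2)/ε.
Take N_0 = (1/2)/ε. If s > N_0 then |(6s + 7)/(6s + 10) − 1| < (1/2)/s < ε.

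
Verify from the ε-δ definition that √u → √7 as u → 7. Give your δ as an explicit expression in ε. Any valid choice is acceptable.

Suppose ε > 0. We want δ > 0 such that 0 < |u − 7| < δ implies |√u − √7| < ε.
Rationalise: √u − √7 = (u − 7)/(√u + √7), so |√u − √7| = |u − 7|/(√u + √7).
Restrict δ ≤ 7 so that |u − 7| < 7 forces u > 0, and then √u + √7 > √7.
Hence |√u − √7| < |u − 7|/√7, which is < ε once |u − 7| < √7·ε.
Take δ = min(7, √7·ε). If 0 < |u − 7| < δ then u > 0 and |√u − √7| < |u − 7|/√7 < ε.

δ = min(7, √7·ε)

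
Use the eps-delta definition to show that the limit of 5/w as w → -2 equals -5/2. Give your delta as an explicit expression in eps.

Fix eps > 0. We seek delta > 0 such that 0 < |w + 2| < delta implies |5/w + 5/2| < eps.
|5/w + 5/2| = 5·|-2 − w|/(2·|w|) = 5|w + 2|/(2|w|).
Restrict delta ≤ 1. Then |w + 2| < 1 gives |w| > 1, so 2|w| > 2.
Then |5/w + 5/2| < 5|w + 2|/2, which is < eps when |w + 2| < (2/5)eps.
Take delta = min(1, (2/5)eps). Then 0 < |w + 2| < delta gives both |w + 2| < 1 and |w + 2| < (2/5)eps, so |5/w + 5/2| < eps.

delta = min(1, (2/5)eps)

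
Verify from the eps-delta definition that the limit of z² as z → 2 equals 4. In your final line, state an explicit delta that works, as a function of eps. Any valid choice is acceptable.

Suppose eps > 0. We seek delta > 0 with 0 < |z − 2| < delta ⇒ |z² − 4| < eps.
Factor: z² − 4 = (z − 2)(z + 2), so |z² − 4| = |z − 2|·|z + 2|.
Restrict delta ≤ 2. Then |z − 2| < 2 gives |z| < 4, so by the triangle inequality |z + 2| ≤ 4 + 2 = 6.
Hence |z² − 4| ≤ 6|z − 2|, which is < eps once |z − 2| < eps/6.
Take delta = min(2, eps/6). If 0 < |z − 2| < delta then both bounds hold and |z² − 4| ≤ 6|z − 2| < 6·(eps/6) = eps.

delta = min(2, eps/6)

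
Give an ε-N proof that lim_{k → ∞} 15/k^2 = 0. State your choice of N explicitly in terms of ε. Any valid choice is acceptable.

N = (15/ε)^{1/2}

Fix ε > 0. For k ≥ 1, |15/k^2 − 0| = 15/k^2.
15/k^2 < ε ⇔ k^2 > 15/ε ⇔ k > (15/ε)^{1/2}.
Take N = (15/ε)^{1/2}. Then k > N implies 15/k^2 < ε.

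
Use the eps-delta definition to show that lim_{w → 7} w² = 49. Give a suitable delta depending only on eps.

delta = min(1, eps/15)

Let eps > 0 be given. We seek delta > 0 with 0 < |w − 7| < delta ⇒ |w² − 49| < eps.
Factor: w² − 49 = (w − 7)(w + 7), so |w² − 49| = |w − 7|·|w + 7|.
Restrict delta ≤ 1. Then |w − 7| < 1 gives |w| < 8, so by the triangle inequality |w + 7| ≤ 8 + 7 = 15.
Hence |w² − 49| ≤ 15|w − 7|, which is < eps once |w − 7| < eps/15.
Take delta = min(1, eps/15). If 0 < |w − 7| < delta then both bounds hold and |w² − 49| ≤ 15|w − 7| < 15·(eps/15) = eps.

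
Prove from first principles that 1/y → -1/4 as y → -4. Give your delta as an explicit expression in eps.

Fix eps > 0. We seek delta > 0 such that 0 < |y + 4| < delta implies |1/y + 1/4| < eps.
|1/y + 1/4| = |-4 − y|/(4·|y|) = |y + 4|/(4|y|).
Restrict delta ≤ 2. Then |y + 4| < 2 gives |y| > 2, so 4|y| > 8.
Then |1/y + 1/4| < |y + 4|/8, which is < eps when |y + 4| < 8eps.
Take delta = min(2, 8eps). Then 0 < |y + 4| < delta gives both |y + 4| < 2 and |y + 4| < 8eps, so |1/y + 1/4| < eps.

delta = min(2, 8eps)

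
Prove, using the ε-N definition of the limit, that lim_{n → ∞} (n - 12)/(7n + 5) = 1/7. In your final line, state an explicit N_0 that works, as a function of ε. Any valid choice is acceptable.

N_0 = (89/49)/ε

Let ε > 0 be given. For n ≥ 1, |(n - 12)/(7n + 5) − (1/7)| = |-89|/(7(7n + 5)) = 89/(7(7n + 5)).
Since 7n + 5 ≥ 7n for n ≥ 1, this is ≤ 89/(7·7n) = (89/49)/n.
So |(n - 12)/(7n + 5) − (1/7)| < ε whenever n > (89/49)/ε.
Take N_0 = (89/49)/ε. If n > N_0 then |(n - 12)/(7n + 5) − (1/7)| ≤ (89/49)/n < ε.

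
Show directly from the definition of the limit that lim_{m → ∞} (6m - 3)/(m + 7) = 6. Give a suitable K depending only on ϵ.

Suppose ϵ > 0. For m ≥ 1, |(6m - 3)/(m + 7) − 6| = |-45|/((m + 7)) = 45/((m + 7)).
Since m + 7 ≥ m for m ≥ 1, this is ≤ 45/(m) = 45/m.
So |(6m - 3)/(m + 7) − 6| < ϵ whenever m > 45/ϵ.
Take K = 45/ϵ. If m > K then |(6m - 3)/(m + 7) − 6| ≤ 45/m < ϵ.

K = 45/ϵ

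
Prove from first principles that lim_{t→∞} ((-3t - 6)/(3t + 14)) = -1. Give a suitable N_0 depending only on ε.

N_0 = (8/3)/ε

Fix ε > 0. We seek N_0 > 0 such that t > N_0 implies |(-3t - 6)/(3t + 14) + 1| < ε.
(-3t - 6)/(3t + 14) + 1 = (3(-3t - 6) − (-3)(3t + 14)) / (3(3t + 14)) = 24/(3(3t + 14)).
For t > 0 we have 3t + 14 > 3t, so |(-3t - 6)/(3t + 14) + 1| = 24/(3(3t + 14)) < 24/(3·3t) = (8/3)/t.
Thus |(-3t - 6)/(3t + 14) + 1| < ε whenever t > (8/3)/ε.
Take N_0 = (8/3)/ε. If t > N_0 then |(-3t - 6)/(3t + 14) + 1| < (8/3)/t < ε.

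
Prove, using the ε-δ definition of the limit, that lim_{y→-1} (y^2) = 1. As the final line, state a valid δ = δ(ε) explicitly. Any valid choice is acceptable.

δ = min(1, ε/3)

Let ε > 0. We seek δ > 0 with 0 < |y + 1| < δ ⇒ |y^2 − 1| < ε.
Factor: y^2 − 1 = (y + 1)(y - 1), so |y^2 − 1| = |y + 1|·|y - 1|.
Impose δ ≤ 1 so that |y| < 2; then |y - 1| ≤ 3.
Hence |y^2 − 1| ≤ 3|y + 1|, which is < ε once |y + 1| < ε/3.
Take δ = min(1, ε/3). If 0 < |y + 1| < δ then both bounds hold and |y^2 − 1| ≤ 3|y + 1| < 3·(ε/3) = ε.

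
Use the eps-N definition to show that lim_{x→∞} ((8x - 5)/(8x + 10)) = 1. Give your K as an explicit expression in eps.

K = (15/8)/eps

Let eps > 0 be given. We seek K > 0 such that x > K implies |(8x - 5)/(8x + 10) − 1| < eps.
(8x - 5)/(8x + 10) − 1 = (8(8x - 5) − 8(8x + 10)) / (8(8x + 10)) = -120/(8(8x + 10)).
For x > 0 we have 8x + 10 > 8x, so |(8x - 5)/(8x + 10) − 1| = 120/(8(8x + 10)) < 120/(8·8x) = (15/8)/x.
Thus |(8x - 5)/(8x + 10) − 1| < eps whenever x > (15/8)/eps.
Take K = (15/8)/eps. If x > K then |(8x - 5)/(8x + 10) − 1| < (15/8)/x < eps.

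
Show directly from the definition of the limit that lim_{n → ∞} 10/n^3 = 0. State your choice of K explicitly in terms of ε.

Let ε > 0. For n ≥ 1, |10/n^3 − 0| = 10/n^3.
10/n^3 < ε ⇔ n^3 > 10/ε ⇔ n > (10/ε)^{1/3}.
Take K = (10/ε)^{1/3}. Then n > K implies 10/n^3 < ε.

K = (10/ε)^{1/3}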